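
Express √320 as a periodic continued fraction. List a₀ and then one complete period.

a₀ = ⌊√320⌋ = 17.

[17; 1, 7, 1, 34]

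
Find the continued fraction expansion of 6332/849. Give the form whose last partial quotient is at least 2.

6332 = 7*849 + 389
849 = 2*389 + 71
389 = 5*71 + 34
71 = 2*34 + 3
34 = 11*3 + 1
3 = 3*1 + 0  (stop)
So 6332/849 = [7; 2, 5, 2, 11, 3].

[7; 2, 5, 2, 11, 3]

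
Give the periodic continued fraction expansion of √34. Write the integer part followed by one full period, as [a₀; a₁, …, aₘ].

a₀ = ⌊√34⌋ = 5.
With m₀=0, d₀=1 and mₖ₊₁ = dₖaₖ − mₖ, dₖ₊₁ = (n − mₖ₊₁²)/dₖ, aₖ₊₁ = ⌊(a₀+mₖ₊₁)/dₖ₊₁⌋:
  k=1: m=5, d=9, a=1
  k=2: m=4, d=2, a=4
  k=3: m=4, d=9, a=1
  k=4: m=5, d=1, a=10
d=1 and a=2a₀=10 at k=4, so the next step gives (m, d) = (5, 9) again — its k=1 value — and the period has length 4.

[5; 1, 4, 1, 10]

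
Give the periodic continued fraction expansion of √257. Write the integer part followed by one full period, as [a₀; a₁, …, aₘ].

a₀ = ⌊√257⌋ = 16.

[16; 32]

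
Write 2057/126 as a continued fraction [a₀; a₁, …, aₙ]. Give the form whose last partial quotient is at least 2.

2057 = 16·126 + 41
126 = 3·41 + 3
41 = 13·3 + 2
3 = 1·2 + 1
2 = 2·1 + 0  (stop)
So 2057/126 = [16; 3, 13, 1, 2].

[16; 3, 13, 1, 2]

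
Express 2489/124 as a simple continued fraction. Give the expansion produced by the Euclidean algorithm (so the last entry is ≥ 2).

[20; 13, 1, 3, 2]

2489 = 20×124 + 9
124 = 13×9 + 7
9 = 1×7 + 2
7 = 3×2 + 1
2 = 2×1 + 0  (stop)
So 2489/124 = [20; 13, 1, 3, 2].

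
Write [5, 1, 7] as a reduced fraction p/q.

47/8

Using pₖ = aₖpₖ₋₁ + pₖ₋₂ and qₖ = aₖqₖ₋₁ + qₖ₋₂:
  k=0: a=5, p=5, q=1
  k=1: a=1, p=6, q=1
  k=2: a=7, p=47, q=8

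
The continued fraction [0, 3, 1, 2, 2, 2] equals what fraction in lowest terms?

Fold from the inside: start with 2/1.
  2 + 1/2 = 5/2
  2 + 2/5 = 12/5
  1 + 5/12 = 17/12
  3 + 12/17 = 63/17
  0 + 17/63 = 17/63

17/63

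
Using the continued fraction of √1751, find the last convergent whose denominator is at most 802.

√1751 = [41; 1, 5, 2, 4, 2, 5, 1, 82, …] (period length 8).
Convergents:
  p_0/q_0 = 41/1
  p_1/q_1 = 42/1
  p_2/q_2 = 251/6
  p_3/q_3 = 544/13
  p_4/q_4 = 2427/58
  p_5/q_5 = 5398/129
  p_6/q_6 = 29417/703
  p_7/q_7 = 34815/832
q_6 = 703 ≤ 802 < 832 = q_7, so the answer is 29417/703.

29417/703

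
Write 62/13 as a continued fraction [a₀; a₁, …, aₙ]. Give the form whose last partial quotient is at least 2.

[4; 1, 3, 3]

62 = 4·13 + 10
13 = 1·10 + 3
10 = 3·3 + 1
3 = 3·1 + 0  (stop)
So 62/13 = [4; 1, 3, 3].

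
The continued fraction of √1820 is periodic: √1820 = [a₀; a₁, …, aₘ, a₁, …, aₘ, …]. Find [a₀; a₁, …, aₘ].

a₀ = ⌊√1820⌋ = 42.
With m₀=0, d₀=1 and mₖ₊₁ = dₖaₖ − mₖ, dₖ₊₁ = (n − mₖ₊₁²)/dₖ, aₖ₊₁ = ⌊(a₀+mₖ₊₁)/dₖ₊₁⌋:
  k=1: m=42, d=56, a=1
  k=2: m=14, d=29, a=1
  k=3: m=15, d=55, a=1
  k=4: m=40, d=4, a=20
  k=5: m=40, d=55, a=1
  k=6: m=15, d=29, a=1
  k=7: m=14, d=56, a=1
  k=8: m=42, d=1, a=84
d=1 and a=2a₀=84 at k=8, so the next step gives (m, d) = (42, 56) again — its k=1 value — and the period has length 8.

[42; 1, 1, 1, 20, 1, 1, 1, 84]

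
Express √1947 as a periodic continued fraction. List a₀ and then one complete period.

[44; 8, 88]

a₀ = ⌊√1947⌋ = 44.
With m₀=0, d₀=1 and mₖ₊₁ = dₖaₖ − mₖ, dₖ₊₁ = (n − mₖ₊₁²)/dₖ, aₖ₊₁ = ⌊(a₀+mₖ₊₁)/dₖ₊₁⌋:
  k=1: m=44, d=11, a=8
  k=2: m=44, d=1, a=88
d=1 and a=2a₀=88 at k=2, so the next step gives (m, d) = (44, 11) again — its k=1 value — and the period has length 2.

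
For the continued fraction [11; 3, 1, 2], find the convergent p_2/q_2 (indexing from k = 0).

Using pₖ = aₖpₖ₋₁ + pₖ₋₂, qₖ = aₖqₖ₋₁ + qₖ₋₂ (with p₋₁=1, p₋₂=0, q₋₁=0, q₋₂=1):
  k=0: a=11, p=11, q=1
  k=1: a=3, p=34, q=3
  k=2: a=1, p=45, q=4

45/4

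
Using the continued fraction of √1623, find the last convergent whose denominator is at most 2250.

√1623 = [40; 3, 2, 26, 2, 3, 80, …] (period length 6).
Convergents:
  p_0/q_0 = 40/1
  p_1/q_1 = 121/3
  p_2/q_2 = 282/7
  p_3/q_3 = 7453/185
  p_4/q_4 = 15188/377
  p_5/q_5 = 53017/1316
  p_6/q_6 = 4256548/105657
q_5 = 1316 ≤ 2250 < 105657 = q_6, so the answer is 53017/1316.

53017/1316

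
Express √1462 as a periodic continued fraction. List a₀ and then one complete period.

a₀ = ⌊√1462⌋ = 38.

[38; 4, 4, 4, 76]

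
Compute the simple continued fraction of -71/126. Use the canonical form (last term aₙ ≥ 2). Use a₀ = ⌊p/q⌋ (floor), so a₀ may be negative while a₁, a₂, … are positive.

[-1; 2, 3, 2, 3, 2]

-71 = -1*126 + 55
126 = 2*55 + 16
55 = 3*16 + 7
16 = 2*7 + 2
7 = 3*2 + 1
2 = 2*1 + 0  (stop)
So -71/126 = [-1; 2, 3, 2, 3, 2].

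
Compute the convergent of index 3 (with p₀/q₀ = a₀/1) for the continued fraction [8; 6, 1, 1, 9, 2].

106/13

Using pₖ = aₖpₖ₋₁ + pₖ₋₂, qₖ = aₖqₖ₋₁ + qₖ₋₂ (with p₋₁=1, p₋₂=0, q₋₁=0, q₋₂=1):
  k=0: a=8, p=8, q=1
  k=1: a=6, p=49, q=6
  k=2: a=1, p=57, q=7
  k=3: a=1, p=106, q=13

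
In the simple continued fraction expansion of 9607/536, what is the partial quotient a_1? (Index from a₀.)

1

9607 = 17·536 + 495   →  a_0 = 17
536 = 1·495 + 41   →  a_1 = 1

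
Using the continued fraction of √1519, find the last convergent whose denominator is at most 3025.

117001/3002

√1519 = [38; 1, 37, 1, 76, …] (period length 4).
Convergents:
  p_0/q_0 = 38/1
  p_1/q_1 = 39/1
  p_2/q_2 = 1481/38
  p_3/q_3 = 1520/39
  p_4/q_4 = 117001/3002
  p_5/q_5 = 118521/3041
q_4 = 3002 ≤ 3025 < 3041 = q_5, so the answer is 117001/3002.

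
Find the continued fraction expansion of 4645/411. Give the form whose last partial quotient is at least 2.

[11; 3, 3, 5, 1, 1, 3]

4645 = 11×411 + 124
411 = 3×124 + 39
124 = 3×39 + 7
39 = 5×7 + 4
7 = 1×4 + 3
4 = 1×3 + 1
3 = 3×1 + 0  (stop)
So 4645/411 = [11; 3, 3, 5, 1, 1, 3].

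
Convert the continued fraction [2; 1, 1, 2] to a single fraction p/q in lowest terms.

13/5

Fold from the inside: start with 2/1.
  1 + 1/2 = 3/2
  1 + 2/3 = 5/3
  2 + 3/5 = 13/5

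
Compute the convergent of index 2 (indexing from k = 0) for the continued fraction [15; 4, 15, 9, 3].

930/61

Using pₖ = aₖpₖ₋₁ + pₖ₋₂, qₖ = aₖqₖ₋₁ + qₖ₋₂ (with p₋₁=1, p₋₂=0, q₋₁=0, q₋₂=1):
  k=0: a=15, p=15, q=1
  k=1: a=4, p=61, q=4
  k=2: a=15, p=930, q=61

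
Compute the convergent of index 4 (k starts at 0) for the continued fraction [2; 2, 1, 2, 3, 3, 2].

64/27

Using pₖ = aₖpₖ₋₁ + pₖ₋₂, qₖ = aₖqₖ₋₁ + qₖ₋₂ (with p₋₁=1, p₋₂=0, q₋₁=0, q₋₂=1):
  k=0: a=2, p=2, q=1
  k=1: a=2, p=5, q=2
  k=2: a=1, p=7, q=3
  k=3: a=2, p=19, q=8
  k=4: a=3, p=64, q=27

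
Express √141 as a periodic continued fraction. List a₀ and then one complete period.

a₀ = ⌊√141⌋ = 11.
With m₀=0, d₀=1 and mₖ₊₁ = dₖaₖ − mₖ, dₖ₊₁ = (n − mₖ₊₁²)/dₖ, aₖ₊₁ = ⌊(a₀+mₖ₊₁)/dₖ₊₁⌋:
  k=1: m=11, d=20, a=1
  k=2: m=9, d=3, a=6
  k=3: m=9, d=20, a=1
  k=4: m=11, d=1, a=22
d=1 and a=2a₀=22 at k=4, so the next step gives (m, d) = (11, 20) again — its k=1 value — and the period has length 4.

[11; 1, 6, 1, 22]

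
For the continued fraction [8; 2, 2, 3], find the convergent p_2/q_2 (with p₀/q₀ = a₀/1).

42/5

Using pₖ = aₖpₖ₋₁ + pₖ₋₂, qₖ = aₖqₖ₋₁ + qₖ₋₂ (with p₋₁=1, p₋₂=0, q₋₁=0, q₋₂=1):
  k=0: a=8, p=8, q=1
  k=1: a=2, p=17, q=2
  k=2: a=2, p=42, q=5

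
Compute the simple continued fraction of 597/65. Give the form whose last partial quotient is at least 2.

597 = 9·65 + 12
65 = 5·12 + 5
12 = 2·5 + 2
5 = 2·2 + 1
2 = 2·1 + 0  (stop)
So 597/65 = [9; 5, 2, 2, 2].

[9; 5, 2, 2, 2]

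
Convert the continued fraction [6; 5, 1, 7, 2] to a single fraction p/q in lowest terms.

Fold from the inside: start with 2/1.
  7 + 1/2 = 15/2
  1 + 2/15 = 17/15
  5 + 15/17 = 100/17
  6 + 17/100 = 617/100

617/100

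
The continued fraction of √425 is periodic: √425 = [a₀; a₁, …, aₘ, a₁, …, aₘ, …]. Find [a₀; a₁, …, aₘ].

a₀ = ⌊√425⌋ = 20.
With m₀=0, d₀=1 and mₖ₊₁ = dₖaₖ − mₖ, dₖ₊₁ = (n − mₖ₊₁²)/dₖ, aₖ₊₁ = ⌊(a₀+mₖ₊₁)/dₖ₊₁⌋:
  k=1: m=20, d=25, a=1
  k=2: m=5, d=16, a=1
  k=3: m=11, d=19, a=1
  k=4: m=8, d=19, a=1
  k=5: m=11, d=16, a=1
  k=6: m=5, d=25, a=1
  k=7: m=20, d=1, a=40
d=1 and a=2a₀=40 at k=7, so the next step gives (m, d) = (20, 25) again — its k=1 value — and the period has length 7.

[20; 1, 1, 1, 1, 1, 1, 40]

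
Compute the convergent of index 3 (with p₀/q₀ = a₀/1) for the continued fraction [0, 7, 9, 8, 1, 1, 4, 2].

Using pₖ = aₖpₖ₋₁ + pₖ₋₂, qₖ = aₖqₖ₋₁ + qₖ₋₂ (with p₋₁=1, p₋₂=0, q₋₁=0, q₋₂=1):
  k=0: a=0, p=0, q=1
  k=1: a=7, p=1, q=7
  k=2: a=9, p=9, q=64
  k=3: a=8, p=73, q=519

73/519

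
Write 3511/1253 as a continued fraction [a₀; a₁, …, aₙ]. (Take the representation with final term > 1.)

[2; 1, 4, 19, 13]

3511 = 2·1253 + 1005
1253 = 1·1005 + 248
1005 = 4·248 + 13
248 = 19·13 + 1
13 = 13·1 + 0  (stop)
So 3511/1253 = [2; 1, 4, 19, 13].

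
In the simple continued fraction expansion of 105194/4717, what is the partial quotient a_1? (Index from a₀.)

3

105194 = 22·4717 + 1420   →  a_0 = 22
4717 = 3·1420 + 457   →  a_1 = 3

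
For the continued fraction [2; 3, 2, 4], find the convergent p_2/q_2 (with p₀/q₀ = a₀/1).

Using pₖ = aₖpₖ₋₁ + pₖ₋₂, qₖ = aₖqₖ₋₁ + qₖ₋₂ (with p₋₁=1, p₋₂=0, q₋₁=0, q₋₂=1):
  k=0: a=2, p=2, q=1
  k=1: a=3, p=7, q=3
  k=2: a=2, p=16, q=7

16/7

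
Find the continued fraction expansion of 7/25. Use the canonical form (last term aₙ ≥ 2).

7 = 0·25 + 7
25 = 3·7 + 4
7 = 1·4 + 3
4 = 1·3 + 1
3 = 3·1 + 0  (stop)
So 7/25 = [0; 3, 1, 1, 3].

[0; 3, 1, 1, 3]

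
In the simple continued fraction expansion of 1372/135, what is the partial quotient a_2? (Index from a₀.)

7

1372 = 10·135 + 22   →  a_0 = 10
135 = 6·22 + 3   →  a_1 = 6
22 = 7·3 + 1   →  a_2 = 7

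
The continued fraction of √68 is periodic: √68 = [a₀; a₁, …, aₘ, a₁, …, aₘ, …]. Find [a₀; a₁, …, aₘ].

a₀ = ⌊√68⌋ = 8.
With m₀=0, d₀=1 and mₖ₊₁ = dₖaₖ − mₖ, dₖ₊₁ = (n − mₖ₊₁²)/dₖ, aₖ₊₁ = ⌊(a₀+mₖ₊₁)/dₖ₊₁⌋:
  k=1: m=8, d=4, a=4
  k=2: m=8, d=1, a=16
d=1 and a=2a₀=16 at k=2, so the next step gives (m, d) = (8, 4) again — its k=1 value — and the period has length 2.

[8; 4, 16]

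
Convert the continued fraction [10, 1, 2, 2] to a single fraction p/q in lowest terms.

75/7

Fold from the inside: start with 2/1.
  2 + 1/2 = 5/2
  1 + 2/5 = 7/5
  10 + 5/7 = 75/7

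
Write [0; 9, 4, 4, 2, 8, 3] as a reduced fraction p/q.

Fold from the inside: start with 3/1.
  8 + 1/3 = 25/3
  2 + 3/25 = 53/25
  4 + 25/53 = 237/53
  4 + 53/237 = 1001/237
  9 + 237/1001 = 9246/1001
  0 + 1001/9246 = 1001/9246

1001/9246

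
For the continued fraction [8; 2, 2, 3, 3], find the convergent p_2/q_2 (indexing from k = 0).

Using pₖ = aₖpₖ₋₁ + pₖ₋₂, qₖ = aₖqₖ₋₁ + qₖ₋₂ (with p₋₁=1, p₋₂=0, q₋₁=0, q₋₂=1):
  k=0: a=8, p=8, q=1
  k=1: a=2, p=17, q=2
  k=2: a=2, p=42, q=5

42/5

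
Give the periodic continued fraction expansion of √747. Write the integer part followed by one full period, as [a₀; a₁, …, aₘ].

a₀ = ⌊√747⌋ = 27.
With m₀=0, d₀=1 and mₖ₊₁ = dₖaₖ − mₖ, dₖ₊₁ = (n − mₖ₊₁²)/dₖ, aₖ₊₁ = ⌊(a₀+mₖ₊₁)/dₖ₊₁⌋:
  k=1: m=27, d=18, a=3
  k=2: m=27, d=1, a=54
d=1 and a=2a₀=54 at k=2, so the next step gives (m, d) = (27, 18) again — its k=1 value — and the period has length 2.

[27; 3, 54]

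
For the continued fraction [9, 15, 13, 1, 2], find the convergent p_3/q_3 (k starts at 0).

Using pₖ = aₖpₖ₋₁ + pₖ₋₂, qₖ = aₖqₖ₋₁ + qₖ₋₂ (with p₋₁=1, p₋₂=0, q₋₁=0, q₋₂=1):
  k=0: a=9, p=9, q=1
  k=1: a=15, p=136, q=15
  k=2: a=13, p=1777, q=196
  k=3: a=1, p=1913, q=211

1913/211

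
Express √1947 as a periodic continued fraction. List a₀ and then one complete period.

[44; 8, 88]

a₀ = ⌊√1947⌋ = 44.
With m₀=0, d₀=1 and mₖ₊₁ = dₖaₖ − mₖ, dₖ₊₁ = (n − mₖ₊₁²)/dₖ, aₖ₊₁ = ⌊(a₀+mₖ₊₁)/dₖ₊₁⌋:
  k=1: m=44, d=11, a=8
  k=2: m=44, d=1, a=88
d=1 and a=2a₀=88 at k=2, so the next step gives (m, d) = (44, 11) again — its k=1 value — and the period has length 2.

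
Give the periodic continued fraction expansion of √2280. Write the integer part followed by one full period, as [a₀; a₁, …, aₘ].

[47; 1, 2, 1, 94]

a₀ = ⌊√2280⌋ = 47.
With m₀=0, d₀=1 and mₖ₊₁ = dₖaₖ − mₖ, dₖ₊₁ = (n − mₖ₊₁²)/dₖ, aₖ₊₁ = ⌊(a₀+mₖ₊₁)/dₖ₊₁⌋:
  k=1: m=47, d=71, a=1
  k=2: m=24, d=24, a=2
  k=3: m=24, d=71, a=1
  k=4: m=47, d=1, a=94
d=1 and a=2a₀=94 at k=4, so the next step gives (m, d) = (47, 71) again — its k=1 value — and the period has length 4.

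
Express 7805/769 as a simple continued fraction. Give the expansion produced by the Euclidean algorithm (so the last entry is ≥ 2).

[10; 6, 1, 2, 5, 7]

7805 = 10·769 + 115
769 = 6·115 + 79
115 = 1·79 + 36
79 = 2·36 + 7
36 = 5·7 + 1
7 = 7·1 + 0  (stop)
So 7805/769 = [10; 6, 1, 2, 5, 7].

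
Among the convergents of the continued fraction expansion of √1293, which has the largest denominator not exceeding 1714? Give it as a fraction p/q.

√1293 = [35; 1, 22, 1, 70, …] (period length 4).
Convergents:
  p_0/q_0 = 35/1
  p_1/q_1 = 36/1
  p_2/q_2 = 827/23
  p_3/q_3 = 863/24
  p_4/q_4 = 61237/1703
  p_5/q_5 = 62100/1727
q_4 = 1703 ≤ 1714 < 1727 = q_5, so the answer is 61237/1703.

61237/1703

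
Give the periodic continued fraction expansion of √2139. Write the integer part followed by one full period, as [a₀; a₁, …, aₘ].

a₀ = ⌊√2139⌋ = 46.
With m₀=0, d₀=1 and mₖ₊₁ = dₖaₖ − mₖ, dₖ₊₁ = (n − mₖ₊₁²)/dₖ, aₖ₊₁ = ⌊(a₀+mₖ₊₁)/dₖ₊₁⌋:
  k=1: m=46, d=23, a=4
  k=2: m=46, d=1, a=92
d=1 and a=2a₀=92 at k=2, so the next step gives (m, d) = (46, 23) again — its k=1 value — and the period has length 2.

[46; 4, 92]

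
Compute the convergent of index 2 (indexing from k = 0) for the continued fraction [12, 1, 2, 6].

Using pₖ = aₖpₖ₋₁ + pₖ₋₂, qₖ = aₖqₖ₋₁ + qₖ₋₂ (with p₋₁=1, p₋₂=0, q₋₁=0, q₋₂=1):
  k=0: a=12, p=12, q=1
  k=1: a=1, p=13, q=1
  k=2: a=2, p=38, q=3

38/3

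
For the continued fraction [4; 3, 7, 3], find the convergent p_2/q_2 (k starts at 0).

Using pₖ = aₖpₖ₋₁ + pₖ₋₂, qₖ = aₖqₖ₋₁ + qₖ₋₂ (with p₋₁=1, p₋₂=0, q₋₁=0, q₋₂=1):
  k=0: a=4, p=4, q=1
  k=1: a=3, p=13, q=3
  k=2: a=7, p=95, q=22

95/22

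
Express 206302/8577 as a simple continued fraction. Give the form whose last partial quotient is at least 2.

206302 = 24×8577 + 454
8577 = 18×454 + 405
454 = 1×405 + 49
405 = 8×49 + 13
49 = 3×13 + 10
13 = 1×10 + 3
10 = 3×3 + 1
3 = 3×1 + 0  (stop)
So 206302/8577 = [24; 18, 1, 8, 3, 1, 3, 3].

[24; 18, 1, 8, 3, 1, 3, 3]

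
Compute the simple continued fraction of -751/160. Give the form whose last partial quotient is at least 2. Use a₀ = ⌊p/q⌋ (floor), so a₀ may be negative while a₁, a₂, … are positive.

[-5; 3, 3, 1, 3, 3]

-751 = -5·160 + 49
160 = 3·49 + 13
49 = 3·13 + 10
13 = 1·10 + 3
10 = 3·3 + 1
3 = 3·1 + 0  (stop)
So -751/160 = [-5; 3, 3, 1, 3, 3].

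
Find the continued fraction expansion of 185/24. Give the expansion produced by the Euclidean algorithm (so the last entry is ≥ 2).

185 = 7·24 + 17
24 = 1·17 + 7
17 = 2·7 + 3
7 = 2·3 + 1
3 = 3·1 + 0  (stop)
So 185/24 = [7; 1, 2, 2, 3].

[7; 1, 2, 2, 3]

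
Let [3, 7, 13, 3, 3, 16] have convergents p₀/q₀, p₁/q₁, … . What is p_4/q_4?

Using pₖ = aₖpₖ₋₁ + pₖ₋₂, qₖ = aₖqₖ₋₁ + qₖ₋₂ (with p₋₁=1, p₋₂=0, q₋₁=0, q₋₂=1):
  k=0: a=3, p=3, q=1
  k=1: a=7, p=22, q=7
  k=2: a=13, p=289, q=92
  k=3: a=3, p=889, q=283
  k=4: a=3, p=2956, q=941

2956/941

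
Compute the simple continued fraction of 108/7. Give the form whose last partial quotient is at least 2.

[15; 2, 3]

108 = 15*7 + 3
7 = 2*3 + 1
3 = 3*1 + 0  (stop)
So 108/7 = [15; 2, 3].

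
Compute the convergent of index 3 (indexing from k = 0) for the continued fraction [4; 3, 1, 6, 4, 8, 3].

115/27

Using pₖ = aₖpₖ₋₁ + pₖ₋₂, qₖ = aₖqₖ₋₁ + qₖ₋₂ (with p₋₁=1, p₋₂=0, q₋₁=0, q₋₂=1):
  k=0: a=4, p=4, q=1
  k=1: a=3, p=13, q=3
  k=2: a=1, p=17, q=4
  k=3: a=6, p=115, q=27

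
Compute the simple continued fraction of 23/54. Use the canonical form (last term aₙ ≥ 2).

[0; 2, 2, 1, 7]

23 = 0×54 + 23
54 = 2×23 + 8
23 = 2×8 + 7
8 = 1×7 + 1
7 = 7×1 + 0  (stop)
So 23/54 = [0; 2, 2, 1, 7].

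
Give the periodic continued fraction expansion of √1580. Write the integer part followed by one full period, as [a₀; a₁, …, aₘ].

[39; 1, 2, 1, 78]

a₀ = ⌊√1580⌋ = 39.
With m₀=0, d₀=1 and mₖ₊₁ = dₖaₖ − mₖ, dₖ₊₁ = (n − mₖ₊₁²)/dₖ, aₖ₊₁ = ⌊(a₀+mₖ₊₁)/dₖ₊₁⌋:
  k=1: m=39, d=59, a=1
  k=2: m=20, d=20, a=2
  k=3: m=20, d=59, a=1
  k=4: m=39, d=1, a=78
d=1 and a=2a₀=78 at k=4, so the next step gives (m, d) = (39, 59) again — its k=1 value — and the period has length 4.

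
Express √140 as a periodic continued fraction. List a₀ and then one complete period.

a₀ = ⌊√140⌋ = 11.
With m₀=0, d₀=1 and mₖ₊₁ = dₖaₖ − mₖ, dₖ₊₁ = (n − mₖ₊₁²)/dₖ, aₖ₊₁ = ⌊(a₀+mₖ₊₁)/dₖ₊₁⌋:
  k=1: m=11, d=19, a=1
  k=2: m=8, d=4, a=4
  k=3: m=8, d=19, a=1
  k=4: m=11, d=1, a=22
d=1 and a=2a₀=22 at k=4, so the next step gives (m, d) = (11, 19) again — its k=1 value — and the period has length 4.

[11; 1, 4, 1, 22]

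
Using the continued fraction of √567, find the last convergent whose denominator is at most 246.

2024/85

√567 = [23; 1, 4, 3, 4, 1, 46, …] (period length 6).
Convergents:
  p_0/q_0 = 23/1
  p_1/q_1 = 24/1
  p_2/q_2 = 119/5
  p_3/q_3 = 381/16
  p_4/q_4 = 1643/69
  p_5/q_5 = 2024/85
  p_6/q_6 = 94747/3979
q_5 = 85 ≤ 246 < 3979 = q_6, so the answer is 2024/85.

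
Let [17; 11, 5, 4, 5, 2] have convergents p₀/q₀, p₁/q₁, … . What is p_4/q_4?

21037/1231

Using pₖ = aₖpₖ₋₁ + pₖ₋₂, qₖ = aₖqₖ₋₁ + qₖ₋₂ (with p₋₁=1, p₋₂=0, q₋₁=0, q₋₂=1):
  k=0: a=17, p=17, q=1
  k=1: a=11, p=188, q=11
  k=2: a=5, p=957, q=56
  k=3: a=4, p=4016, q=235
  k=4: a=5, p=21037, q=1231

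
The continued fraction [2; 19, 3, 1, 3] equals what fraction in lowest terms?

593/289

Using pₖ = aₖpₖ₋₁ + pₖ₋₂ and qₖ = aₖqₖ₋₁ + qₖ₋₂:
  k=0: a=2, p=2, q=1
  k=1: a=19, p=39, q=19
  k=2: a=3, p=119, q=58
  k=3: a=1, p=158, q=77
  k=4: a=3, p=593, q=289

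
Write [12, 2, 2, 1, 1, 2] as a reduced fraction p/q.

385/31

Fold from the inside: start with 2/1.
  1 + 1/2 = 3/2
  1 + 2/3 = 5/3
  2 + 3/5 = 13/5
  2 + 5/13 = 31/13
  12 + 13/31 = 385/31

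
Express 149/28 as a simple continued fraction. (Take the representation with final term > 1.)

149 = 5·28 + 9
28 = 3·9 + 1
9 = 9·1 + 0  (stop)
So 149/28 = [5; 3, 9].

[5; 3, 9]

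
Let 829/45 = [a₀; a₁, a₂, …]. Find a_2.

2

829 = 18·45 + 19   →  a_0 = 18
45 = 2·19 + 7   →  a_1 = 2
19 = 2·7 + 5   →  a_2 = 2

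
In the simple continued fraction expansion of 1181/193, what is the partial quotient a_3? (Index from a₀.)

1

1181 = 6·193 + 23   →  a_0 = 6
193 = 8·23 + 9   →  a_1 = 8
23 = 2·9 + 5   →  a_2 = 2
9 = 1·5 + 4   →  a_3 = 1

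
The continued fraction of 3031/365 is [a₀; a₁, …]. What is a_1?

3

3031 = 8·365 + 111   →  a_0 = 8
365 = 3·111 + 32   →  a_1 = 3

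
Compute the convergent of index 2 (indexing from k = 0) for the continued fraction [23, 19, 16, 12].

7031/305

Using pₖ = aₖpₖ₋₁ + pₖ₋₂, qₖ = aₖqₖ₋₁ + qₖ₋₂ (with p₋₁=1, p₋₂=0, q₋₁=0, q₋₂=1):
  k=0: a=23, p=23, q=1
  k=1: a=19, p=438, q=19
  k=2: a=16, p=7031, q=305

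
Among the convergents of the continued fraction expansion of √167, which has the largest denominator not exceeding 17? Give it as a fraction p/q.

√167 = [12; 1, 11, 1, 24, …] (period length 4).
Convergents:
  p_0/q_0 = 12/1
  p_1/q_1 = 13/1
  p_2/q_2 = 155/12
  p_3/q_3 = 168/13
  p_4/q_4 = 4187/324
q_3 = 13 ≤ 17 < 324 = q_4, so the answer is 168/13.

168/13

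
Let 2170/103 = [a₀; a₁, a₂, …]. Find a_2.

2170 = 21·103 + 7   →  a_0 = 21
103 = 14·7 + 5   →  a_1 = 14
7 = 1·5 + 2   →  a_2 = 1

1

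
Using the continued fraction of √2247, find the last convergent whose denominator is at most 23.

237/5

√2247 = [47; 2, 2, 15, 2, 2, 94, …] (period length 6).
Convergents:
  p_0/q_0 = 47/1
  p_1/q_1 = 95/2
  p_2/q_2 = 237/5
  p_3/q_3 = 3650/77
q_2 = 5 ≤ 23 < 77 = q_3, so the answer is 237/5.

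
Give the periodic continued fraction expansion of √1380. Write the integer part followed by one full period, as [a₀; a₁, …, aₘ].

[37; 6, 1, 2, 1, 6, 74]

a₀ = ⌊√1380⌋ = 37.
With m₀=0, d₀=1 and mₖ₊₁ = dₖaₖ − mₖ, dₖ₊₁ = (n − mₖ₊₁²)/dₖ, aₖ₊₁ = ⌊(a₀+mₖ₊₁)/dₖ₊₁⌋:
  k=1: m=37, d=11, a=6
  k=2: m=29, d=49, a=1
  k=3: m=20, d=20, a=2
  k=4: m=20, d=49, a=1
  k=5: m=29, d=11, a=6
  k=6: m=37, d=1, a=74
d=1 and a=2a₀=74 at k=6, so the next step gives (m, d) = (37, 11) again — its k=1 value — and the period has length 6.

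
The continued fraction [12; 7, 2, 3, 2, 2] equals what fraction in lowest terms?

3519/290

Using pₖ = aₖpₖ₋₁ + pₖ₋₂ and qₖ = aₖqₖ₋₁ + qₖ₋₂:
  k=0: a=12, p=12, q=1
  k=1: a=7, p=85, q=7
  k=2: a=2, p=182, q=15
  k=3: a=3, p=631, q=52
  k=4: a=2, p=1444, q=119
  k=5: a=2, p=3519, q=290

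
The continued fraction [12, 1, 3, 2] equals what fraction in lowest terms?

115/9

Using pₖ = aₖpₖ₋₁ + pₖ₋₂ and qₖ = aₖqₖ₋₁ + qₖ₋₂:
  k=0: a=12, p=12, q=1
  k=1: a=1, p=13, q=1
  k=2: a=3, p=51, q=4
  k=3: a=2, p=115, q=9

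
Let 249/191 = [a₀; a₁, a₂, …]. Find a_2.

3

249 = 1·191 + 58   →  a_0 = 1
191 = 3·58 + 17   →  a_1 = 3
58 = 3·17 + 7   →  a_2 = 3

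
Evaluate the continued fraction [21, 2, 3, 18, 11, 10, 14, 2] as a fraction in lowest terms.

8933863/416892

Using pₖ = aₖpₖ₋₁ + pₖ₋₂ and qₖ = aₖqₖ₋₁ + qₖ₋₂:
  k=0: a=21, p=21, q=1
  k=1: a=2, p=43, q=2
  k=2: a=3, p=150, q=7
  k=3: a=18, p=2743, q=128
  k=4: a=11, p=30323, q=1415
  k=5: a=10, p=305973, q=14278
  k=6: a=14, p=4313945, q=201307
  k=7: a=2, p=8933863, q=416892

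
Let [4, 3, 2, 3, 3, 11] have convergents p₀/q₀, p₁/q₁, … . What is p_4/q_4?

339/79

Using pₖ = aₖpₖ₋₁ + pₖ₋₂, qₖ = aₖqₖ₋₁ + qₖ₋₂ (with p₋₁=1, p₋₂=0, q₋₁=0, q₋₂=1):
  k=0: a=4, p=4, q=1
  k=1: a=3, p=13, q=3
  k=2: a=2, p=30, q=7
  k=3: a=3, p=103, q=24
  k=4: a=3, p=339, q=79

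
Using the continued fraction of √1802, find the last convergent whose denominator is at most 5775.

√1802 = [42; 2, 4, 2, 84, …] (period length 4).
Convergents:
  p_0/q_0 = 42/1
  p_1/q_1 = 85/2
  p_2/q_2 = 382/9
  p_3/q_3 = 849/20
  p_4/q_4 = 71698/1689
  p_5/q_5 = 144245/3398
  p_6/q_6 = 648678/15281
q_5 = 3398 ≤ 5775 < 15281 = q_6, so the answer is 144245/3398.

144245/3398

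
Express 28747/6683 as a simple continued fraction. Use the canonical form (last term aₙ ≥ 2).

[4; 3, 3, 6, 3, 6, 2, 2]

28747 = 4·6683 + 2015
6683 = 3·2015 + 638
2015 = 3·638 + 101
638 = 6·101 + 32
101 = 3·32 + 5
32 = 6·5 + 2
5 = 2·2 + 1
2 = 2·1 + 0  (stop)
So 28747/6683 = [4; 3, 3, 6, 3, 6, 2, 2].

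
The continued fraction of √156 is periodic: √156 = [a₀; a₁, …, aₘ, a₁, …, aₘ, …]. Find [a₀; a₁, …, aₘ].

[12; 2, 24]

a₀ = ⌊√156⌋ = 12.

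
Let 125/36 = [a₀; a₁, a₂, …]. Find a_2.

8

125 = 3·36 + 17   →  a_0 = 3
36 = 2·17 + 2   →  a_1 = 2
17 = 8·2 + 1   →  a_2 = 8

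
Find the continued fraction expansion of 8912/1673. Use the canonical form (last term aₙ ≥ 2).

8912 = 5*1673 + 547
1673 = 3*547 + 32
547 = 17*32 + 3
32 = 10*3 + 2
3 = 1*2 + 1
2 = 2*1 + 0  (stop)
So 8912/1673 = [5; 3, 17, 10, 1, 2].

[5; 3, 17, 10, 1, 2]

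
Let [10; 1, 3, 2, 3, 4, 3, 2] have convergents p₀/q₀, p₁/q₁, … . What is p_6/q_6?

Using pₖ = aₖpₖ₋₁ + pₖ₋₂, qₖ = aₖqₖ₋₁ + qₖ₋₂ (with p₋₁=1, p₋₂=0, q₋₁=0, q₋₂=1):
  k=0: a=10, p=10, q=1
  k=1: a=1, p=11, q=1
  k=2: a=3, p=43, q=4
  k=3: a=2, p=97, q=9
  k=4: a=3, p=334, q=31
  k=5: a=4, p=1433, q=133
  k=6: a=3, p=4633, q=430

4633/430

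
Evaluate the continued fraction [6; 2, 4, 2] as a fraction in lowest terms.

129/20

Using pₖ = aₖpₖ₋₁ + pₖ₋₂ and qₖ = aₖqₖ₋₁ + qₖ₋₂:
  k=0: a=6, p=6, q=1
  k=1: a=2, p=13, q=2
  k=2: a=4, p=58, q=9
  k=3: a=2, p=129, q=20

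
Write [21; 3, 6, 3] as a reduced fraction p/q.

1279/60

Using pₖ = aₖpₖ₋₁ + pₖ₋₂ and qₖ = aₖqₖ₋₁ + qₖ₋₂:
  k=0: a=21, p=21, q=1
  k=1: a=3, p=64, q=3
  k=2: a=6, p=405, q=19
  k=3: a=3, p=1279, q=60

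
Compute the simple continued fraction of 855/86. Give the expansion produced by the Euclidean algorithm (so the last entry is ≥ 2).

855 = 9·86 + 81
86 = 1·81 + 5
81 = 16·5 + 1
5 = 5·1 + 0  (stop)
So 855/86 = [9; 1, 16, 5].

[9; 1, 16, 5]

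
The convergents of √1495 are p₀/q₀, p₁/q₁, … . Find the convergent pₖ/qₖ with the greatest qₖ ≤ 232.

√1495 = [38; 1, 1, 1, 76, …] (period length 4).
Convergents:
  p_0/q_0 = 38/1
  p_1/q_1 = 39/1
  p_2/q_2 = 77/2
  p_3/q_3 = 116/3
  p_4/q_4 = 8893/230
  p_5/q_5 = 9009/233
q_4 = 230 ≤ 232 < 233 = q_5, so the answer is 8893/230.

8893/230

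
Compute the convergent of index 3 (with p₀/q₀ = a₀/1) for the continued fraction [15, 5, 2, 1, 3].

243/16

Using pₖ = aₖpₖ₋₁ + pₖ₋₂, qₖ = aₖqₖ₋₁ + qₖ₋₂ (with p₋₁=1, p₋₂=0, q₋₁=0, q₋₂=1):
  k=0: a=15, p=15, q=1
  k=1: a=5, p=76, q=5
  k=2: a=2, p=167, q=11
  k=3: a=1, p=243, q=16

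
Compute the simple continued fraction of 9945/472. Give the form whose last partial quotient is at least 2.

9945 = 21×472 + 33
472 = 14×33 + 10
33 = 3×10 + 3
10 = 3×3 + 1
3 = 3×1 + 0  (stop)
So 9945/472 = [21; 14, 3, 3, 3].

[21; 14, 3, 3, 3]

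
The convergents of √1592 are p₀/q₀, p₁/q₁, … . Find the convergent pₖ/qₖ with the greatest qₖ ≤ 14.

√1592 = [39; 1, 8, 1, 78, …] (period length 4).
Convergents:
  p_0/q_0 = 39/1
  p_1/q_1 = 40/1
  p_2/q_2 = 359/9
  p_3/q_3 = 399/10
  p_4/q_4 = 31481/789
q_3 = 10 ≤ 14 < 789 = q_4, so the answer is 399/10.

399/10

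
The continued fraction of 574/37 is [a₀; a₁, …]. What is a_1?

1

574 = 15·37 + 19   →  a_0 = 15
37 = 1·19 + 18   →  a_1 = 1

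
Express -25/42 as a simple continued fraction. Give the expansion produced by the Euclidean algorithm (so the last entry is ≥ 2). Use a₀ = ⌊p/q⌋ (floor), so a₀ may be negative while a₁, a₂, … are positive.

[-1; 2, 2, 8]

-25 = -1*42 + 17
42 = 2*17 + 8
17 = 2*8 + 1
8 = 8*1 + 0  (stop)
So -25/42 = [-1; 2, 2, 8].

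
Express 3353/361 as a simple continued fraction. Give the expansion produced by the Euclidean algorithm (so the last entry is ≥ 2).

[9; 3, 2, 8, 6]

3353 = 9*361 + 104
361 = 3*104 + 49
104 = 2*49 + 6
49 = 8*6 + 1
6 = 6*1 + 0  (stop)
So 3353/361 = [9; 3, 2, 8, 6].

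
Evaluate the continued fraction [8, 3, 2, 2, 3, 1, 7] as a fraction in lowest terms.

Fold from the inside: start with 7/1.
  1 + 1/7 = 8/7
  3 + 7/8 = 31/8
  2 + 8/31 = 70/31
  2 + 31/70 = 171/70
  3 + 70/171 = 583/171
  8 + 171/583 = 4835/583

4835/583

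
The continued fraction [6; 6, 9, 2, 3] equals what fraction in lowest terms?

2484/403

Using pₖ = aₖpₖ₋₁ + pₖ₋₂ and qₖ = aₖqₖ₋₁ + qₖ₋₂:
  k=0: a=6, p=6, q=1
  k=1: a=6, p=37, q=6
  k=2: a=9, p=339, q=55
  k=3: a=2, p=715, q=116
  k=4: a=3, p=2484, q=403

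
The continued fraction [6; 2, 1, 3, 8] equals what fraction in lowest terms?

Fold from the inside: start with 8/1.
  3 + 1/8 = 25/8
  1 + 8/25 = 33/25
  2 + 25/33 = 91/33
  6 + 33/91 = 579/91

579/91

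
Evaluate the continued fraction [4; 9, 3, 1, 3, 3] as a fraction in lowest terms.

Fold from the inside: start with 3/1.
  3 + 1/3 = 10/3
  1 + 3/10 = 13/10
  3 + 10/13 = 49/13
  9 + 13/49 = 454/49
  4 + 49/454 = 1865/454

1865/454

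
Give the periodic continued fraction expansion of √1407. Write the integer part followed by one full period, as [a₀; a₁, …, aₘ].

[37; 1, 1, 24, 1, 1, 74]

a₀ = ⌊√1407⌋ = 37.
With m₀=0, d₀=1 and mₖ₊₁ = dₖaₖ − mₖ, dₖ₊₁ = (n − mₖ₊₁²)/dₖ, aₖ₊₁ = ⌊(a₀+mₖ₊₁)/dₖ₊₁⌋:
  k=1: m=37, d=38, a=1
  k=2: m=1, d=37, a=1
  k=3: m=36, d=3, a=24
  k=4: m=36, d=37, a=1
  k=5: m=1, d=38, a=1
  k=6: m=37, d=1, a=74
d=1 and a=2a₀=74 at k=6, so the next step gives (m, d) = (37, 38) again — its k=1 value — and the period has length 6.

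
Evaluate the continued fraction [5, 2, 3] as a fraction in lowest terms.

Fold from the inside: start with 3/1.
  2 + 1/3 = 7/3
  5 + 3/7 = 38/7

38/7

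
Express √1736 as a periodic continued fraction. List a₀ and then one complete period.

[41; 1, 1, 1, 82]

a₀ = ⌊√1736⌋ = 41.
With m₀=0, d₀=1 and mₖ₊₁ = dₖaₖ − mₖ, dₖ₊₁ = (n − mₖ₊₁²)/dₖ, aₖ₊₁ = ⌊(a₀+mₖ₊₁)/dₖ₊₁⌋:
  k=1: m=41, d=55, a=1
  k=2: m=14, d=28, a=1
  k=3: m=14, d=55, a=1
  k=4: m=41, d=1, a=82
d=1 and a=2a₀=82 at k=4, so the next step gives (m, d) = (41, 55) again — its k=1 value — and the period has length 4.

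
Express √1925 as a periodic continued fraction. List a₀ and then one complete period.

[43; 1, 6, 1, 86]

a₀ = ⌊√1925⌋ = 43.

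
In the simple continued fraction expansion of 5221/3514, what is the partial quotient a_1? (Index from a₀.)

2

5221 = 1·3514 + 1707   →  a_0 = 1
3514 = 2·1707 + 100   →  a_1 = 2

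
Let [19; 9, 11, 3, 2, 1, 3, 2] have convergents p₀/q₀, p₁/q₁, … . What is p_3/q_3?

Using pₖ = aₖpₖ₋₁ + pₖ₋₂, qₖ = aₖqₖ₋₁ + qₖ₋₂ (with p₋₁=1, p₋₂=0, q₋₁=0, q₋₂=1):
  k=0: a=19, p=19, q=1
  k=1: a=9, p=172, q=9
  k=2: a=11, p=1911, q=100
  k=3: a=3, p=5905, q=309

5905/309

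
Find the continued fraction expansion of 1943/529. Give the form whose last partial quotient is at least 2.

[3; 1, 2, 17, 3, 3]

1943 = 3·529 + 356
529 = 1·356 + 173
356 = 2·173 + 10
173 = 17·10 + 3
10 = 3·3 + 1
3 = 3·1 + 0  (stop)
So 1943/529 = [3; 1, 2, 17, 3, 3].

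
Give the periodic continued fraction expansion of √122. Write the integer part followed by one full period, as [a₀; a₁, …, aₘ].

a₀ = ⌊√122⌋ = 11.
With m₀=0, d₀=1 and mₖ₊₁ = dₖaₖ − mₖ, dₖ₊₁ = (n − mₖ₊₁²)/dₖ, aₖ₊₁ = ⌊(a₀+mₖ₊₁)/dₖ₊₁⌋:
  k=1: m=11, d=1, a=22
d=1 and a=2a₀=22 at k=1, so the next step gives (m, d) = (11, 1) again — its k=1 value — and the period has length 1.

[11; 22]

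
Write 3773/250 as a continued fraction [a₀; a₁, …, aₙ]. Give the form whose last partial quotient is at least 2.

[15; 10, 1, 6, 1, 2]

3773 = 15*250 + 23
250 = 10*23 + 20
23 = 1*20 + 3
20 = 6*3 + 2
3 = 1*2 + 1
2 = 2*1 + 0  (stop)
So 3773/250 = [15; 10, 1, 6, 1, 2].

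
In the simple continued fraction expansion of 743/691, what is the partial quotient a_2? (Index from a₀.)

3

743 = 1·691 + 52   →  a_0 = 1
691 = 13·52 + 15   →  a_1 = 13
52 = 3·15 + 7   →  a_2 = 3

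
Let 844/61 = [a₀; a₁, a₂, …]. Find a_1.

844 = 13·61 + 51   →  a_0 = 13
61 = 1·51 + 10   →  a_1 = 1

1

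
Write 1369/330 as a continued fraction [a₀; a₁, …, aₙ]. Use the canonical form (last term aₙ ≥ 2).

[4; 6, 1, 2, 1, 3, 3]

1369 = 4·330 + 49
330 = 6·49 + 36
49 = 1·36 + 13
36 = 2·13 + 10
13 = 1·10 + 3
10 = 3·3 + 1
3 = 3·1 + 0  (stop)
So 1369/330 = [4; 6, 1, 2, 1, 3, 3].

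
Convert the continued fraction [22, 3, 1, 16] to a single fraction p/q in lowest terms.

Fold from the inside: start with 16/1.
  1 + 1/16 = 17/16
  3 + 16/17 = 67/17
  22 + 17/67 = 1491/67

1491/67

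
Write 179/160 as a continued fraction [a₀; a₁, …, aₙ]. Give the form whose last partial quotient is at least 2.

[1; 8, 2, 2, 1, 2]

179 = 1×160 + 19
160 = 8×19 + 8
19 = 2×8 + 3
8 = 2×3 + 2
3 = 1×2 + 1
2 = 2×1 + 0  (stop)
So 179/160 = [1; 8, 2, 2, 1, 2].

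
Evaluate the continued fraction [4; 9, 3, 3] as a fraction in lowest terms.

Fold from the inside: start with 3/1.
  3 + 1/3 = 10/3
  9 + 3/10 = 93/10
  4 + 10/93 = 382/93

382/93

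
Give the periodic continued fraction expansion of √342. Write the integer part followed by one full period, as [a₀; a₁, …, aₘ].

a₀ = ⌊√342⌋ = 18.
With m₀=0, d₀=1 and mₖ₊₁ = dₖaₖ − mₖ, dₖ₊₁ = (n − mₖ₊₁²)/dₖ, aₖ₊₁ = ⌊(a₀+mₖ₊₁)/dₖ₊₁⌋:
  k=1: m=18, d=18, a=2
  k=2: m=18, d=1, a=36
d=1 and a=2a₀=36 at k=2, so the next step gives (m, d) = (18, 18) again — its k=1 value — and the period has length 2.

[18; 2, 36]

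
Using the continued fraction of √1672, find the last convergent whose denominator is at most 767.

√1672 = [40; 1, 8, 10, 8, 1, 80, …] (period length 6).
Convergents:
  p_0/q_0 = 40/1
  p_1/q_1 = 41/1
  p_2/q_2 = 368/9
  p_3/q_3 = 3721/91
  p_4/q_4 = 30136/737
  p_5/q_5 = 33857/828
q_4 = 737 ≤ 767 < 828 = q_5, so the answer is 30136/737.

30136/737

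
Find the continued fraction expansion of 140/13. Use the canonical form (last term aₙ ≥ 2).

140 = 10·13 + 10
13 = 1·10 + 3
10 = 3·3 + 1
3 = 3·1 + 0  (stop)
So 140/13 = [10; 1, 3, 3].

[10; 1, 3, 3]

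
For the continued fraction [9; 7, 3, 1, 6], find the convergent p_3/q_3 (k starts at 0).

265/29

Using pₖ = aₖpₖ₋₁ + pₖ₋₂, qₖ = aₖqₖ₋₁ + qₖ₋₂ (with p₋₁=1, p₋₂=0, q₋₁=0, q₋₂=1):
  k=0: a=9, p=9, q=1
  k=1: a=7, p=64, q=7
  k=2: a=3, p=201, q=22
  k=3: a=1, p=265, q=29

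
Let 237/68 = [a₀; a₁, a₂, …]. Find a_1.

2

237 = 3·68 + 33   →  a_0 = 3
68 = 2·33 + 2   →  a_1 = 2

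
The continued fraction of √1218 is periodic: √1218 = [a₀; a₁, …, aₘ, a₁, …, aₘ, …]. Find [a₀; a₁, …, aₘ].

[34; 1, 8, 1, 68]

a₀ = ⌊√1218⌋ = 34.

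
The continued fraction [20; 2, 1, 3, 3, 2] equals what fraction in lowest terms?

1690/83

Using pₖ = aₖpₖ₋₁ + pₖ₋₂ and qₖ = aₖqₖ₋₁ + qₖ₋₂:
  k=0: a=20, p=20, q=1
  k=1: a=2, p=41, q=2
  k=2: a=1, p=61, q=3
  k=3: a=3, p=224, q=11
  k=4: a=3, p=733, q=36
  k=5: a=2, p=1690, q=83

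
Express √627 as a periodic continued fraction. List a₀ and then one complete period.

a₀ = ⌊√627⌋ = 25.
With m₀=0, d₀=1 and mₖ₊₁ = dₖaₖ − mₖ, dₖ₊₁ = (n − mₖ₊₁²)/dₖ, aₖ₊₁ = ⌊(a₀+mₖ₊₁)/dₖ₊₁⌋:
  k=1: m=25, d=2, a=25
  k=2: m=25, d=1, a=50
d=1 and a=2a₀=50 at k=2, so the next step gives (m, d) = (25, 2) again — its k=1 value — and the period has length 2.

[25; 25, 50]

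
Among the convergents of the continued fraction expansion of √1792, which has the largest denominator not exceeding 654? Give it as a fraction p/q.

10710/253

√1792 = [42; 3, 84, …] (period length 2).
Convergents:
  p_0/q_0 = 42/1
  p_1/q_1 = 127/3
  p_2/q_2 = 10710/253
  p_3/q_3 = 32257/762
q_2 = 253 ≤ 654 < 762 = q_3, so the answer is 10710/253.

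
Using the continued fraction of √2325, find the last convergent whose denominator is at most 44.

√2325 = [48; 4, 1, 1, 2, 1, 1, 4, 96, …] (period length 8).
Convergents:
  p_0/q_0 = 48/1
  p_1/q_1 = 193/4
  p_2/q_2 = 241/5
  p_3/q_3 = 434/9
  p_4/q_4 = 1109/23
  p_5/q_5 = 1543/32
  p_6/q_6 = 2652/55
q_5 = 32 ≤ 44 < 55 = q_6, so the answer is 1543/32.

1543/32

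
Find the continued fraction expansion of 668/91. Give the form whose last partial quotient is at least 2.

[7; 2, 1, 14, 2]

668 = 7×91 + 31
91 = 2×31 + 29
31 = 1×29 + 2
29 = 14×2 + 1
2 = 2×1 + 0  (stop)
So 668/91 = [7; 2, 1, 14, 2].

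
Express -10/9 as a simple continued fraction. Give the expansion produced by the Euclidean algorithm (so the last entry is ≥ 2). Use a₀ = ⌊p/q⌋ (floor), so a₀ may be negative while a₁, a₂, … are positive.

[-2; 1, 8]

-10 = -2*9 + 8
9 = 1*8 + 1
8 = 8*1 + 0  (stop)
So -10/9 = [-2; 1, 8].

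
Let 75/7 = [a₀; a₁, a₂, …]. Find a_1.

75 = 10·7 + 5   →  a_0 = 10
7 = 1·5 + 2   →  a_1 = 1

1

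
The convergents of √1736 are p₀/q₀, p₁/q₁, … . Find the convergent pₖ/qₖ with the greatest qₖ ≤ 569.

20791/499

√1736 = [41; 1, 1, 1, 82, …] (period length 4).
Convergents:
  p_0/q_0 = 41/1
  p_1/q_1 = 42/1
  p_2/q_2 = 83/2
  p_3/q_3 = 125/3
  p_4/q_4 = 10333/248
  p_5/q_5 = 10458/251
  p_6/q_6 = 20791/499
  p_7/q_7 = 31249/750
q_6 = 499 ≤ 569 < 750 = q_7, so the answer is 20791/499.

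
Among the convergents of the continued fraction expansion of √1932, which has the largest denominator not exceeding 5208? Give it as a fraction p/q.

85052/1935

√1932 = [43; 1, 20, 1, 86, …] (period length 4).
Convergents:
  p_0/q_0 = 43/1
  p_1/q_1 = 44/1
  p_2/q_2 = 923/21
  p_3/q_3 = 967/22
  p_4/q_4 = 84085/1913
  p_5/q_5 = 85052/1935
  p_6/q_6 = 1785125/40613
q_5 = 1935 ≤ 5208 < 40613 = q_6, so the answer is 85052/1935.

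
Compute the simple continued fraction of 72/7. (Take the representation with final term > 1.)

[10; 3, 2]

72 = 10×7 + 2
7 = 3×2 + 1
2 = 2×1 + 0  (stop)
So 72/7 = [10; 3, 2].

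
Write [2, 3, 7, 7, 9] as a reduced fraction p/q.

Using pₖ = aₖpₖ₋₁ + pₖ₋₂ and qₖ = aₖqₖ₋₁ + qₖ₋₂:
  k=0: a=2, p=2, q=1
  k=1: a=3, p=7, q=3
  k=2: a=7, p=51, q=22
  k=3: a=7, p=364, q=157
  k=4: a=9, p=3327, q=1435

3327/1435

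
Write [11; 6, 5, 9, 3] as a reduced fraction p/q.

9889/886

Fold from the inside: start with 3/1.
  9 + 1/3 = 28/3
  5 + 3/28 = 143/28
  6 + 28/143 = 886/143
  11 + 143/886 = 9889/886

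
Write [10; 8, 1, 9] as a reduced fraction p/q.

Using pₖ = aₖpₖ₋₁ + pₖ₋₂ and qₖ = aₖqₖ₋₁ + qₖ₋₂:
  k=0: a=10, p=10, q=1
  k=1: a=8, p=81, q=8
  k=2: a=1, p=91, q=9
  k=3: a=9, p=900, q=89

900/89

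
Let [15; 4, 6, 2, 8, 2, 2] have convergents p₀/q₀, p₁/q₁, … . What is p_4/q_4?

6965/457

Using pₖ = aₖpₖ₋₁ + pₖ₋₂, qₖ = aₖqₖ₋₁ + qₖ₋₂ (with p₋₁=1, p₋₂=0, q₋₁=0, q₋₂=1):
  k=0: a=15, p=15, q=1
  k=1: a=4, p=61, q=4
  k=2: a=6, p=381, q=25
  k=3: a=2, p=823, q=54
  k=4: a=8, p=6965, q=457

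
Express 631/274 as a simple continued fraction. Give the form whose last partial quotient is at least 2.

631 = 2×274 + 83
274 = 3×83 + 25
83 = 3×25 + 8
25 = 3×8 + 1
8 = 8×1 + 0  (stop)
So 631/274 = [2; 3, 3, 3, 8].

[2; 3, 3, 3, 8]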